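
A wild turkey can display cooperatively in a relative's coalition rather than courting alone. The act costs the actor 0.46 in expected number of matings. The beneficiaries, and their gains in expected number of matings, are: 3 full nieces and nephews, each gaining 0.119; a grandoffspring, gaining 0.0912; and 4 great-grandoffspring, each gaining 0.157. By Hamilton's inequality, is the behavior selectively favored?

Hamilton's rule: the trait is favored when the sum of r·B over every recipient exceeds the actor's cost C.
r to a full niece or nephew = 0.25 (full aunt/uncle↔niece/nephew: two paths of length 3 through the shared grandparent pair: r = 2·(1/2)^3 = 1/4).
r to a grandoffspring = 1/4 (two parent–offspring links: r = (1/2)^2 = 1/4).
r to a great-grandoffspring = 1/8 (three parent–offspring links: r = (1/2)^3 = 1/8).
Summing one r·B term per recipient: 3·0.25·0.119 + 1·0.25·0.0912 + 4·0.125·0.157 = 0.19055.
0.19055 < 0.46: the indirect benefit is less than the cost.

No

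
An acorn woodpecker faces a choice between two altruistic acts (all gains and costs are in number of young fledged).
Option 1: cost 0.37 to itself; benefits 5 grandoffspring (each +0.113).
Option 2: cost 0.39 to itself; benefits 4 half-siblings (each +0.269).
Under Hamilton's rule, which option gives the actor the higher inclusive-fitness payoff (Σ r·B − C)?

Option 2

Option 1: r to a grandoffspring = 0.25.
Option 1: Σ r·B − C = (5·0.25·0.113) − 0.37 = -0.22875.
Option 2: r to a half-sibling = 0.25.
Option 2: Σ r·B − C = (4·0.25·0.269) − 0.39 = -0.121.
Option 2 has the higher net inclusive-fitness payoff.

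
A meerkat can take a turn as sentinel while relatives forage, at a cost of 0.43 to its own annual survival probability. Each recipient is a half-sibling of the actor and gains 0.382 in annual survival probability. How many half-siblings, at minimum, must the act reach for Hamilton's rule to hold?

r to a half-sibling = 1/4 (half-sibs share one parent — one path of length 2: r = (1/2)^2 = 1/4).
Hamilton's rule: n·r·B > C  ⇒  n > C/(r·B) = 0.43/(0.25·0.382) = 4.503.
The smallest integer exceeding 4.503 is 5.

5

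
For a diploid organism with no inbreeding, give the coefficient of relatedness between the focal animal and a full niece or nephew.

Full aunt/uncle↔niece/nephew: two paths of length 3 through the shared grandparent pair: r = 2·(1/2)^3 = 1/4.

0.25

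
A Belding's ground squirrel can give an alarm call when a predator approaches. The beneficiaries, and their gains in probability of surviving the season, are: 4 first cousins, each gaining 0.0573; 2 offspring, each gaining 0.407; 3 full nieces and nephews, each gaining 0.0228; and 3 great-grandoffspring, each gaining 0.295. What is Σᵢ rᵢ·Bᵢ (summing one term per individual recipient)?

r to a first cousin = 1/8 (first cousins share one grandparent pair — two paths of length 4: r = 2·(1/2)^4 = 1/8).
r to an offspring = 0.5 (one parent–offspring link: r = (1/2)^1 = 1/2).
r to a full niece or nephew = 1/4 (full aunt/uncle↔niece/nephew: two paths of length 3 through the shared grandparent pair: r = 2·(1/2)^3 = 1/4).
r to a great-grandoffspring = 0.125 (three parent–offspring links: r = (1/2)^3 = 1/8).
Summing one r·B term per recipient: 4·0.125·0.0573 + 2·0.5·0.407 + 3·0.25·0.0228 + 3·0.125·0.295 = 0.563375.

0.563375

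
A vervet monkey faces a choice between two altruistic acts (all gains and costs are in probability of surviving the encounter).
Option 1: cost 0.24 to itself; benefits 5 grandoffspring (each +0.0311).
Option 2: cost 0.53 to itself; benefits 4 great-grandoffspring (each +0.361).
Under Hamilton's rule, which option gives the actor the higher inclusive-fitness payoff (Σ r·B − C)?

Option 1

Option 1: r to a grandoffspring = 0.25.
Option 1: Σ r·B − C = (5·0.25·0.0311) − 0.24 = -0.201125.
Option 2: r to a great-grandoffspring = 0.125.
Option 2: Σ r·B − C = (4·0.125·0.361) − 0.53 = -0.3495.
Option 1 has the higher net inclusive-fitness payoff.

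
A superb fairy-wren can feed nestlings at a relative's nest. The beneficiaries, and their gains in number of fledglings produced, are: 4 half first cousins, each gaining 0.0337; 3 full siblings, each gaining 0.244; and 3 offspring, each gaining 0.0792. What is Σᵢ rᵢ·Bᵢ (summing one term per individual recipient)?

0.493225

r to a half first cousin = 0.0625 (half first cousins share one grandparent — one path of length 4: r = (1/2)^4 = 1/16).
r to a full sibling = 1/2 (full sibs share both parents — two paths of length 2: r = 2·(1/2)^2 = 1/2).
r to an offspring = 1/2 (one parent–offspring link: r = (1/2)^1 = 1/2).
Summing one r·B term per recipient: 4·0.0625·0.0337 + 3·0.5·0.244 + 3·0.5·0.0792 = 0.493225.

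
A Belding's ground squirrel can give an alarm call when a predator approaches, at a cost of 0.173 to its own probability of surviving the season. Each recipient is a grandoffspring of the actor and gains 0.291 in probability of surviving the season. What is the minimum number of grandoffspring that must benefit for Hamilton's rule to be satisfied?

r to a grandoffspring = 1/4 (two parent–offspring links: r = (1/2)^2 = 1/4).
Hamilton's rule: n·r·B > C  ⇒  n > C/(r·B) = 0.173/(0.25·0.291) = 2.378.
The smallest integer exceeding 2.378 is 3.

3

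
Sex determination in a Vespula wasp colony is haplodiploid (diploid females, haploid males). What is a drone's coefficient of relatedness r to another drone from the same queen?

0.5

Haploid brothers each carry a random half of the queen's diploid genome, so on average they share half: r = 1/2.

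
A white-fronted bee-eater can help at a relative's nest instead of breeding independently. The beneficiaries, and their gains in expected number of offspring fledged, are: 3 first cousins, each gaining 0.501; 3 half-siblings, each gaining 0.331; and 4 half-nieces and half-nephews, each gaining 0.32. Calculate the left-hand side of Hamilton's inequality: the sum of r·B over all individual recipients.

0.596125

r to a first cousin = 0.125 (first cousins share one grandparent pair — two paths of length 4: r = 2·(1/2)^4 = 1/8).
r to a half-sibling = 0.25 (half-sibs share one parent — one path of length 2: r = (1/2)^2 = 1/4).
r to a half-niece or half-nephew = 0.125 (half-aunt/uncle↔niece/nephew: one path of length 3: r = (1/2)^3 = 1/8).
Summing one r·B term per recipient: 3·0.125·0.501 + 3·0.25·0.331 + 4·0.125·0.32 = 0.596125.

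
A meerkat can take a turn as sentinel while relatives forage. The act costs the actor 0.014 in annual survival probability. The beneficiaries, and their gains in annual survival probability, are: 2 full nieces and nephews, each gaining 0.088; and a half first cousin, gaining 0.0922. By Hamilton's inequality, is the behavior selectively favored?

Hamilton's rule: the trait is favored when the sum of r·B over every recipient exceeds the actor's cost C.
r to a full niece or nephew = 0.25 (full aunt/uncle↔niece/nephew: two paths of length 3 through the shared grandparent pair: r = 2·(1/2)^3 = 1/4).
r to a half first cousin = 1/16 (half first cousins share one grandparent — one path of length 4: r = (1/2)^4 = 1/16).
Summing one r·B term per recipient: 2·0.25·0.088 + 1·0.0625·0.0922 = 0.0497625.
0.0497625 > 0.014: the indirect benefit exceeds the cost.

Yes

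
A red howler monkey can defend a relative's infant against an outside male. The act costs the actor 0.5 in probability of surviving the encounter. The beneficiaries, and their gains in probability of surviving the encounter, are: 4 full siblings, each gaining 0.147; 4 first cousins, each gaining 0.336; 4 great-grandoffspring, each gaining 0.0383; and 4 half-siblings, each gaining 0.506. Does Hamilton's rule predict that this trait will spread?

Hamilton's rule: the trait is favored when the sum of r·B over every recipient exceeds the actor's cost C.
r to a full sibling = 0.5 (full sibs share both parents — two paths of length 2: r = 2·(1/2)^2 = 1/2).
r to a first cousin = 1/8 (first cousins share one grandparent pair — two paths of length 4: r = 2·(1/2)^4 = 1/8).
r to a great-grandoffspring = 1/8 (three parent–offspring links: r = (1/2)^3 = 1/8).
r to a half-sibling = 0.25 (half-sibs share one parent — one path of length 2: r = (1/2)^2 = 1/4).
Summing one r·B term per recipient: 4·0.5·0.147 + 4·0.125·0.336 + 4·0.125·0.0383 + 4·0.25·0.506 = 0.98715.
0.98715 > 0.5: the indirect benefit exceeds the cost.

Yes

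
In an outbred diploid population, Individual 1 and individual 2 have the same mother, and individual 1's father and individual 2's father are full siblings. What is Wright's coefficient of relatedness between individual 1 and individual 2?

Wright's path rule: contributions from independent ancestry routes add.
Individual 1 and individual 2 are related in two ways: half-sibs through their shared mother (r = 1/4) and first cousins through their fathers (r = 1/8).
r = 1/4 + 1/8 = 0.375.

0.375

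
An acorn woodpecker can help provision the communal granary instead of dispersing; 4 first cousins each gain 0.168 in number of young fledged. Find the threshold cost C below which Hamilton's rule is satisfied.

0.084

r to a first cousin = 0.125 (first cousins share one grandparent pair — two paths of length 4: r = 2·(1/2)^4 = 1/8).
Hamilton's rule: n·r·B > C, so the trait is favored while C < n·r·B = 4·0.125·0.168 = 0.084.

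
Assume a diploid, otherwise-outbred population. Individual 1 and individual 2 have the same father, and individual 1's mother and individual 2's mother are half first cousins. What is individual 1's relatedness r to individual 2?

0.265625

Wright's path rule: contributions from independent ancestry routes add.
Individual 1 and individual 2 are related in two ways: half-sibs through their shared father (r = 1/4) and half second cousins through their mothers (r = 1/64).
r = 1/4 + 1/64 = 0.265625.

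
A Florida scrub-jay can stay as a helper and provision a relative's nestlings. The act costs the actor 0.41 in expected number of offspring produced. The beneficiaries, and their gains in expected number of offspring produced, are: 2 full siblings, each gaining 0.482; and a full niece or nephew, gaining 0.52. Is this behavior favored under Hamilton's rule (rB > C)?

Yes

Hamilton's rule: the trait is favored when the sum of r·B over every recipient exceeds the actor's cost C.
r to a full sibling = 1/2 (full sibs share both parents — two paths of length 2: r = 2·(1/2)^2 = 1/2).
r to a full niece or nephew = 0.25 (full aunt/uncle↔niece/nephew: two paths of length 3 through the shared grandparent pair: r = 2·(1/2)^3 = 1/4).
Summing one r·B term per recipient: 2·0.5·0.482 + 1·0.25·0.52 = 0.612.
0.612 > 0.41: the indirect benefit exceeds the cost.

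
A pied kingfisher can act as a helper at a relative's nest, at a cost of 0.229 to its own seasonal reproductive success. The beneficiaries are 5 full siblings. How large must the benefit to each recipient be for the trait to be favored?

r to a full sibling = 0.5 (full sibs share both parents — two paths of length 2: r = 2·(1/2)^2 = 1/2).
Hamilton's rule with n recipients of equal r: n·r·B > C, so B > C/(n·r) = 0.229/(5·0.5) = 0.0916.

0.0916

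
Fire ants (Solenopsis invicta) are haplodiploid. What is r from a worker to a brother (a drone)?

0.25

Her haploid brother carries none of their father's genes and a random half of their mother's genome; that half matches the maternal half of her own genome with probability 1/2: r = 1/2 · 1/2 = 1/4.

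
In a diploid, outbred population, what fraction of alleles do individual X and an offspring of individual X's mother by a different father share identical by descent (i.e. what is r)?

0.25

Each parent–offspring link contributes a factor of 1/2, and independent paths through distinct common ancestors add.
Half-sibs share one parent — one path of length 2: r = (1/2)^2 = 1/4.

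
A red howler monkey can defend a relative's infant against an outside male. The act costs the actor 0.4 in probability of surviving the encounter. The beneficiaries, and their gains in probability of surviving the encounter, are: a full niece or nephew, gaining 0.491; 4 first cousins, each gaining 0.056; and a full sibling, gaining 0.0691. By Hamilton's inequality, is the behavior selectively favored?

Hamilton's rule: the trait is favored when the sum of r·B over every recipient exceeds the actor's cost C.
r to a full niece or nephew = 0.25 (full aunt/uncle↔niece/nephew: two paths of length 3 through the shared grandparent pair: r = 2·(1/2)^3 = 1/4).
r to a first cousin = 1/8 (first cousins share one grandparent pair — two paths of length 4: r = 2·(1/2)^4 = 1/8).
r to a full sibling = 1/2 (full sibs share both parents — two paths of length 2: r = 2·(1/2)^2 = 1/2).
Summing one r·B term per recipient: 1·0.25·0.491 + 4·0.125·0.056 + 1·0.5·0.0691 = 0.1853.
0.1853 < 0.4: the indirect benefit is less than the cost.

No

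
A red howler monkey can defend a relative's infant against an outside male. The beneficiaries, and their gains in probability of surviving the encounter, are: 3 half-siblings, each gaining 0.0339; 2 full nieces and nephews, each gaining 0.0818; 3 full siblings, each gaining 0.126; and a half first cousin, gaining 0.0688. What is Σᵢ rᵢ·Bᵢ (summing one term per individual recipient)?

0.259625

r to a half-sibling = 1/4 (half-sibs share one parent — one path of length 2: r = (1/2)^2 = 1/4).
r to a full niece or nephew = 1/4 (full aunt/uncle↔niece/nephew: two paths of length 3 through the shared grandparent pair: r = 2·(1/2)^3 = 1/4).
r to a full sibling = 0.5 (full sibs share both parents — two paths of length 2: r = 2·(1/2)^2 = 1/2).
r to a half first cousin = 0.0625 (half first cousins share one grandparent — one path of length 4: r = (1/2)^4 = 1/16).
Summing one r·B term per recipient: 3·0.25·0.0339 + 2·0.25·0.0818 + 3·0.5·0.126 + 1·0.0625·0.0688 = 0.259625.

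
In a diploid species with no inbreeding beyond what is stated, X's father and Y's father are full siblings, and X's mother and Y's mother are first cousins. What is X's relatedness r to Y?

Wright's path rule: contributions from independent ancestry routes add.
X and Y are related in two ways: first cousins through their fathers (r = 1/8) and second cousins through their mothers (r = 1/32).
r = 1/8 + 1/32 = 0.15625.

0.15625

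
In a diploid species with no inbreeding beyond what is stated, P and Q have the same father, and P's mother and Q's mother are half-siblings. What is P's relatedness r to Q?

0.3125

With two independent routes of shared ancestry, r is the sum of the two contributions.
P and Q are related in two ways: half-sibs through their shared father (r = 1/4) and half first cousins through their mothers (r = 1/16).
r = 1/4 + 1/16 = 5/16 = 0.3125.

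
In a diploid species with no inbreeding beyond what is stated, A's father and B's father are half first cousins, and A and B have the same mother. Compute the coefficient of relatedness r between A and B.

0.265625

Independent pedigree routes through distinct common ancestors add.
A and B are related in two ways: half second cousins through their fathers (r = 1/64) and half-sibs through their shared mother (r = 1/4).
r = 1/64 + 1/4 = 17/64 = 0.265625.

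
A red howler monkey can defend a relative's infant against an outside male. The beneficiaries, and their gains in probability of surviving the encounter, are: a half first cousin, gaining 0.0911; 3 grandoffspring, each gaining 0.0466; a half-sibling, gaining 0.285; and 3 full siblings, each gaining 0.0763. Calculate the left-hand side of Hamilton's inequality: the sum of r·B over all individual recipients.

0.22634375

r to a half first cousin = 0.0625 (half first cousins share one grandparent — one path of length 4: r = (1/2)^4 = 1/16).
r to a grandoffspring = 0.25 (two parent–offspring links: r = (1/2)^2 = 1/4).
r to a half-sibling = 0.25 (half-sibs share one parent — one path of length 2: r = (1/2)^2 = 1/4).
r to a full sibling = 1/2 (full sibs share both parents — two paths of length 2: r = 2·(1/2)^2 = 1/2).
Summing one r·B term per recipient: 1·0.0625·0.0911 + 3·0.25·0.0466 + 1·0.25·0.285 + 3·0.5·0.0763 = 0.22634375.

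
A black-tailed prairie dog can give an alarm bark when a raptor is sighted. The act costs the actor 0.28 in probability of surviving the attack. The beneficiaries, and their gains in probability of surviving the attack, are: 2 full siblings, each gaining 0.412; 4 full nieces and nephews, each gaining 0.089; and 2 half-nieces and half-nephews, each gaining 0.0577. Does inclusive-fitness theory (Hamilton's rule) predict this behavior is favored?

Yes

Hamilton's rule: the trait is favored when the sum of r·B over every recipient exceeds the actor's cost C.
r to a full sibling = 1/2 (full sibs share both parents — two paths of length 2: r = 2·(1/2)^2 = 1/2).
r to a full niece or nephew = 1/4 (full aunt/uncle↔niece/nephew: two paths of length 3 through the shared grandparent pair: r = 2·(1/2)^3 = 1/4).
r to a half-niece or half-nephew = 1/8 (half-aunt/uncle↔niece/nephew: one path of length 3: r = (1/2)^3 = 1/8).
Summing one r·B term per recipient: 2·0.5·0.412 + 4·0.25·0.089 + 2·0.125·0.0577 = 0.515425.
0.515425 > 0.28: the indirect benefit exceeds the cost.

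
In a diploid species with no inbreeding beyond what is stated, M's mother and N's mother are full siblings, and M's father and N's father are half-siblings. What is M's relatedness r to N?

With two independent routes of shared ancestry, r is the sum of the two contributions.
M and N are related in two ways: first cousins through their mothers (r = 1/8) and half first cousins through their fathers (r = 1/16).
r = 1/8 + 1/16 = 3/16 = 0.1875.

0.1875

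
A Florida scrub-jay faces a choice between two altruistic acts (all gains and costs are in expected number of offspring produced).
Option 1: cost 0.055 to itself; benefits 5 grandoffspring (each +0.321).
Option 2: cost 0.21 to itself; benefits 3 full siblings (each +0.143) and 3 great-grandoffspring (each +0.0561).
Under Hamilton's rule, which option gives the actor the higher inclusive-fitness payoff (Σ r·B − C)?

Option 1: r to a grandoffspring = 0.25.
Option 1: Σ r·B − C = (5·0.25·0.321) − 0.055 = 0.34625.
Option 2: r to a full sibling = 0.5.
Option 2: r to a great-grandoffspring = 0.125.
Option 2: Σ r·B − C = (3·0.5·0.143 + 3·0.125·0.0561) − 0.21 = 0.0255375.
Option 1 has the higher net inclusive-fitness payoff.

Option 1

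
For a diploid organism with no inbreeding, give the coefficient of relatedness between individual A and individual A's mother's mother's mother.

Each parent–offspring link contributes a factor of 1/2, and independent paths through distinct common ancestors add.
Three parent–offspring links: r = (1/2)^3 = 1/8.

0.125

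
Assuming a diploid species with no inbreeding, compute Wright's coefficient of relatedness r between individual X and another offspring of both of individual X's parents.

Each parent–offspring link contributes a factor of 1/2, and independent paths through distinct common ancestors add.
Full sibs share both parents — two paths of length 2: r = 2·(1/2)^2 = 1/2.

0.5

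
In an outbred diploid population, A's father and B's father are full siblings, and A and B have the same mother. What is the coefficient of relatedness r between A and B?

0.375

Wright's path rule: contributions from independent ancestry routes add.
A and B are related in two ways: first cousins through their fathers (r = 1/8) and half-sibs through their shared mother (r = 1/4).
r = 1/8 + 1/4 = 3/8 = 0.375.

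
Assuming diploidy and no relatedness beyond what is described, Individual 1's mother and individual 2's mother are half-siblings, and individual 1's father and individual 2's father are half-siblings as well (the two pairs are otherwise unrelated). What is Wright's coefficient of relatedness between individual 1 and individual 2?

With two independent routes of shared ancestry, r is the sum of the two contributions.
Individual 1 and individual 2 are related in two ways: half first cousins through their mothers (r = 1/16) and half first cousins through their fathers (r = 1/16).
r = 1/16 + 1/16 = 1/8 = 0.125.

0.125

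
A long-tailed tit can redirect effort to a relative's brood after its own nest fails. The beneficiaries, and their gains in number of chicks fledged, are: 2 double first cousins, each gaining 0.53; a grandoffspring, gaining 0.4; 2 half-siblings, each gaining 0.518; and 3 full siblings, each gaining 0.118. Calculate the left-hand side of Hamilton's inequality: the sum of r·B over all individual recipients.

0.801

r to a double first cousin = 0.25 (double first cousins share both grandparent pairs — four paths of length 4: r = 4·(1/2)^4 = 1/4).
r to a grandoffspring = 0.25 (two parent–offspring links: r = (1/2)^2 = 1/4).
r to a half-sibling = 0.25 (half-sibs share one parent — one path of length 2: r = (1/2)^2 = 1/4).
r to a full sibling = 1/2 (full sibs share both parents — two paths of length 2: r = 2·(1/2)^2 = 1/2).
Summing one r·B term per recipient: 2·0.25·0.53 + 1·0.25·0.4 + 2·0.25·0.518 + 3·0.5·0.118 = 0.801.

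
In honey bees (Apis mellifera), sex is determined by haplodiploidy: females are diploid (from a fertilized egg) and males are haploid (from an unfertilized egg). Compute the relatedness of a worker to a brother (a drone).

0.25

Her haploid brother carries none of their father's genes and a random half of their mother's genome; that half matches the maternal half of her own genome with probability 1/2: r = 1/2 · 1/2 = 1/4.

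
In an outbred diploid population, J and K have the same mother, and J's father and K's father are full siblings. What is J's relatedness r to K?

Independent pedigree routes through distinct common ancestors add.
J and K are related in two ways: half-sibs through their shared mother (r = 1/4) and first cousins through their fathers (r = 1/8).
r = 1/4 + 1/8 = 3/8 = 0.375.

0.375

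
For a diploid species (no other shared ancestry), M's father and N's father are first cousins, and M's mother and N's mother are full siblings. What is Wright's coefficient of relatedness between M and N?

Wright's path rule: contributions from independent ancestry routes add.
M and N are related in two ways: second cousins through their fathers (r = 1/32) and first cousins through their mothers (r = 1/8).
r = 1/32 + 1/8 = 0.15625.

0.15625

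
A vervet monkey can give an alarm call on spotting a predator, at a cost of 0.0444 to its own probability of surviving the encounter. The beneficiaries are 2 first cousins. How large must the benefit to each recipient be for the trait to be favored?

r to a first cousin = 1/8 (first cousins share one grandparent pair — two paths of length 4: r = 2·(1/2)^4 = 1/8).
Hamilton's rule with n recipients of equal r: n·r·B > C, so B > C/(n·r) = 0.0444/(2·0.125) = 0.1776.

0.1776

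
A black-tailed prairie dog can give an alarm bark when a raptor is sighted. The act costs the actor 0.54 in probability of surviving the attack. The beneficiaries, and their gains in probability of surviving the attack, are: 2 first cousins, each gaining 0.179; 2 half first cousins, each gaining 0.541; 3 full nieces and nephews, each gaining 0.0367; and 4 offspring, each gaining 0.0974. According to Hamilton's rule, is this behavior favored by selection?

No

Hamilton's rule: the trait is favored when the sum of r·B over every recipient exceeds the actor's cost C.
r to a first cousin = 1/8 (first cousins share one grandparent pair — two paths of length 4: r = 2·(1/2)^4 = 1/8).
r to a half first cousin = 0.0625 (half first cousins share one grandparent — one path of length 4: r = (1/2)^4 = 1/16).
r to a full niece or nephew = 1/4 (full aunt/uncle↔niece/nephew: two paths of length 3 through the shared grandparent pair: r = 2·(1/2)^3 = 1/4).
r to an offspring = 1/2 (one parent–offspring link: r = (1/2)^1 = 1/2).
Summing one r·B term per recipient: 2·0.125·0.179 + 2·0.0625·0.541 + 3·0.25·0.0367 + 4·0.5·0.0974 = 0.3347.
0.3347 < 0.54: the indirect benefit is less than the cost.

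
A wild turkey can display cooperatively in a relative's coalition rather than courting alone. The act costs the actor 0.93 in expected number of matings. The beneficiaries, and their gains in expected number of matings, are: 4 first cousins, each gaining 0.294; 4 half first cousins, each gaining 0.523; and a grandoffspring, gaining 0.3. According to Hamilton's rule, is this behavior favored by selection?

No

Hamilton's rule: the trait is favored when the sum of r·B over every recipient exceeds the actor's cost C.
r to a first cousin = 0.125 (first cousins share one grandparent pair — two paths of length 4: r = 2·(1/2)^4 = 1/8).
r to a half first cousin = 1/16 (half first cousins share one grandparent — one path of length 4: r = (1/2)^4 = 1/16).
r to a grandoffspring = 1/4 (two parent–offspring links: r = (1/2)^2 = 1/4).
Summing one r·B term per recipient: 4·0.125·0.294 + 4·0.0625·0.523 + 1·0.25·0.3 = 0.35275.
0.35275 < 0.93: the indirect benefit is less than the cost.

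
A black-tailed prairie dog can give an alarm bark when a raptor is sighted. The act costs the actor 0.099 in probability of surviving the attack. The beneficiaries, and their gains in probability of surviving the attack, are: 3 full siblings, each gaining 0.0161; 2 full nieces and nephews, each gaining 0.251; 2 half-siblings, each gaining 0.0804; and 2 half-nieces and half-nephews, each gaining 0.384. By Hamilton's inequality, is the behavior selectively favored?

Hamilton's rule: the trait is favored when the sum of r·B over every recipient exceeds the actor's cost C.
r to a full sibling = 0.5 (full sibs share both parents — two paths of length 2: r = 2·(1/2)^2 = 1/2).
r to a full niece or nephew = 0.25 (full aunt/uncle↔niece/nephew: two paths of length 3 through the shared grandparent pair: r = 2·(1/2)^3 = 1/4).
r to a half-sibling = 0.25 (half-sibs share one parent — one path of length 2: r = (1/2)^2 = 1/4).
r to a half-niece or half-nephew = 0.125 (half-aunt/uncle↔niece/nephew: one path of length 3: r = (1/2)^3 = 1/8).
Summing one r·B term per recipient: 3·0.5·0.0161 + 2·0.25·0.251 + 2·0.25·0.0804 + 2·0.125·0.384 = 0.28585.
0.28585 > 0.099: the indirect benefit exceeds the cost.

Yes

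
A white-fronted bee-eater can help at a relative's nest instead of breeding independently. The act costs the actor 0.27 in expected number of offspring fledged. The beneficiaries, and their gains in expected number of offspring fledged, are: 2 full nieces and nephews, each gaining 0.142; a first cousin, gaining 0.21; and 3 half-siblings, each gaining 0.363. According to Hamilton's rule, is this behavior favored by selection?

Yes

Hamilton's rule: the trait is favored when the sum of r·B over every recipient exceeds the actor's cost C.
r to a full niece or nephew = 1/4 (full aunt/uncle↔niece/nephew: two paths of length 3 through the shared grandparent pair: r = 2·(1/2)^3 = 1/4).
r to a first cousin = 1/8 (first cousins share one grandparent pair — two paths of length 4: r = 2·(1/2)^4 = 1/8).
r to a half-sibling = 0.25 (half-sibs share one parent — one path of length 2: r = (1/2)^2 = 1/4).
Summing one r·B term per recipient: 2·0.25·0.142 + 1·0.125·0.21 + 3·0.25·0.363 = 0.3695.
0.3695 > 0.27: the indirect benefit exceeds the cost.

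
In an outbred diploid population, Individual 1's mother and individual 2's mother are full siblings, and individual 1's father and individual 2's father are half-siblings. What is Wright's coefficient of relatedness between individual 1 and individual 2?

0.1875

Independent pedigree routes through distinct common ancestors add.
Individual 1 and individual 2 are related in two ways: first cousins through their mothers (r = 1/8) and half first cousins through their fathers (r = 1/16).
r = 1/8 + 1/16 = 3/16 = 0.1875.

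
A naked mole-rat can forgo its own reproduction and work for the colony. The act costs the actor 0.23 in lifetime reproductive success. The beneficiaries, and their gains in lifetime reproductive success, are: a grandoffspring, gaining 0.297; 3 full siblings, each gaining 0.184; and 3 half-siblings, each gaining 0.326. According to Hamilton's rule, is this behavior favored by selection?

Yes

Hamilton's rule: the trait is favored when the sum of r·B over every recipient exceeds the actor's cost C.
r to a grandoffspring = 1/4 (two parent–offspring links: r = (1/2)^2 = 1/4).
r to a full sibling = 1/2 (full sibs share both parents — two paths of length 2: r = 2·(1/2)^2 = 1/2).
r to a half-sibling = 0.25 (half-sibs share one parent — one path of length 2: r = (1/2)^2 = 1/4).
Summing one r·B term per recipient: 1·0.25·0.297 + 3·0.5·0.184 + 3·0.25·0.326 = 0.59475.
0.59475 > 0.23: the indirect benefit exceeds the cost.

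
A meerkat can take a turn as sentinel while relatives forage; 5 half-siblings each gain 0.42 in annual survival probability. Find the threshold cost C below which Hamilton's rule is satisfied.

0.525

r to a half-sibling = 1/4 (half-sibs share one parent — one path of length 2: r = (1/2)^2 = 1/4).
Hamilton's rule: n·r·B > C, so the trait is favored while C < n·r·B = 5·0.25·0.42 = 0.525.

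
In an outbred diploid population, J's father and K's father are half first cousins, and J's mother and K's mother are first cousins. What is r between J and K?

0.046875

Relatedness sums over independent paths through distinct common ancestors.
J and K are related in two ways: half second cousins through their fathers (r = 1/64) and second cousins through their mothers (r = 1/32).
r = 1/64 + 1/32 = 0.046875.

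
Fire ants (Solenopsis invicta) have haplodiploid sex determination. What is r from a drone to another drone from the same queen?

0.5

Haploid brothers each carry a random half of the queen's diploid genome, so on average they share half: r = 1/2.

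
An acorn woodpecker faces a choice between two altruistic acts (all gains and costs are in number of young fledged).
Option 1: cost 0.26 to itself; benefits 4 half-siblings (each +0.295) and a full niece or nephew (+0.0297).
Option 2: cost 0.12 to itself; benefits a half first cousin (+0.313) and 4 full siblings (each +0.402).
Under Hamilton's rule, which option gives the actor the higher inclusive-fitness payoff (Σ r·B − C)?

Option 1: r to a half-sibling = 0.25.
Option 1: r to a full niece or nephew = 0.25.
Option 1: Σ r·B − C = (4·0.25·0.295 + 1·0.25·0.0297) − 0.26 = 0.042425.
Option 2: r to a half first cousin = 0.0625.
Option 2: r to a full sibling = 0.5.
Option 2: Σ r·B − C = (1·0.0625·0.313 + 4·0.5·0.402) − 0.12 = 0.7035625.
Option 2 has the higher net inclusive-fitness payoff.

Option 2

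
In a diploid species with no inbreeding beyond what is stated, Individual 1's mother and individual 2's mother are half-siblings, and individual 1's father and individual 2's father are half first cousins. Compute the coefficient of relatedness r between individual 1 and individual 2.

0.078125

Wright's path rule: contributions from independent ancestry routes add.
Individual 1 and individual 2 are related in two ways: half first cousins through their mothers (r = 1/16) and half second cousins through their fathers (r = 1/64).
r = 1/16 + 1/64 = 0.078125.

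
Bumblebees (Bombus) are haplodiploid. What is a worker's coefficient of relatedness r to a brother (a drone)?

Her haploid brother carries none of their father's genes and a random half of their mother's genome; that half matches the maternal half of her own genome with probability 1/2: r = 1/2 · 1/2 = 1/4.

0.25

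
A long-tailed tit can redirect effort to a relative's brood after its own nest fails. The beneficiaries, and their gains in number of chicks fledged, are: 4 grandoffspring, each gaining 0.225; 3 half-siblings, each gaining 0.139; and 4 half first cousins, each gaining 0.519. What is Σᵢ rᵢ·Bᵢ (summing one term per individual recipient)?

r to a grandoffspring = 1/4 (two parent–offspring links: r = (1/2)^2 = 1/4).
r to a half-sibling = 1/4 (half-sibs share one parent — one path of length 2: r = (1/2)^2 = 1/4).
r to a half first cousin = 0.0625 (half first cousins share one grandparent — one path of length 4: r = (1/2)^4 = 1/16).
Summing one r·B term per recipient: 4·0.25·0.225 + 3·0.25·0.139 + 4·0.0625·0.519 = 0.459.

0.459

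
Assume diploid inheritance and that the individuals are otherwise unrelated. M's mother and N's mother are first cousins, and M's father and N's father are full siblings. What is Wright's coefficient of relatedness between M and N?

0.15625

Wright's path rule: contributions from independent ancestry routes add.
M and N are related in two ways: second cousins through their mothers (r = 1/32) and first cousins through their fathers (r = 1/8).
r = 1/32 + 1/8 = 0.15625.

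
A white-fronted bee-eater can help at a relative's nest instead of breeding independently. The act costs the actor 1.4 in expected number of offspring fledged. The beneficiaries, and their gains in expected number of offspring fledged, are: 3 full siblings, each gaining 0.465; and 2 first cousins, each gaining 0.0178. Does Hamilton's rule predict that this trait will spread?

Hamilton's rule: the trait is favored when the sum of r·B over every recipient exceeds the actor's cost C.
r to a full sibling = 0.5 (full sibs share both parents — two paths of length 2: r = 2·(1/2)^2 = 1/2).
r to a first cousin = 0.125 (first cousins share one grandparent pair — two paths of length 4: r = 2·(1/2)^4 = 1/8).
Summing one r·B term per recipient: 3·0.5·0.465 + 2·0.125·0.0178 = 0.70195.
0.70195 < 1.4: the indirect benefit is less than the cost.

No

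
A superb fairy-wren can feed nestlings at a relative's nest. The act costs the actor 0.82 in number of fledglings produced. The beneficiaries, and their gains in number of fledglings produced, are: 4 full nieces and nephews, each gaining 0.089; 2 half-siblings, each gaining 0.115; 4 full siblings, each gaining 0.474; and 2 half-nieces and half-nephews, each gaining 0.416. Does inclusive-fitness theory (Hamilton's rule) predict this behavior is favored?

Hamilton's rule: the trait is favored when the sum of r·B over every recipient exceeds the actor's cost C.
r to a full niece or nephew = 1/4 (full aunt/uncle↔niece/nephew: two paths of length 3 through the shared grandparent pair: r = 2·(1/2)^3 = 1/4).
r to a half-sibling = 0.25 (half-sibs share one parent — one path of length 2: r = (1/2)^2 = 1/4).
r to a full sibling = 0.5 (full sibs share both parents — two paths of length 2: r = 2·(1/2)^2 = 1/2).
r to a half-niece or half-nephew = 1/8 (half-aunt/uncle↔niece/nephew: one path of length 3: r = (1/2)^3 = 1/8).
Summing one r·B term per recipient: 4·0.25·0.089 + 2·0.25·0.115 + 4·0.5·0.474 + 2·0.125·0.416 = 1.1985.
1.1985 > 0.82: the indirect benefit exceeds the cost.

Yes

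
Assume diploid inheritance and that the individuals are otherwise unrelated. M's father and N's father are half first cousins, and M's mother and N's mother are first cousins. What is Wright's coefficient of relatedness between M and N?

Independent pedigree routes through distinct common ancestors add.
M and N are related in two ways: half second cousins through their fathers (r = 1/64) and second cousins through their mothers (r = 1/32).
r = 1/64 + 1/32 = 3/64 = 0.046875.

0.046875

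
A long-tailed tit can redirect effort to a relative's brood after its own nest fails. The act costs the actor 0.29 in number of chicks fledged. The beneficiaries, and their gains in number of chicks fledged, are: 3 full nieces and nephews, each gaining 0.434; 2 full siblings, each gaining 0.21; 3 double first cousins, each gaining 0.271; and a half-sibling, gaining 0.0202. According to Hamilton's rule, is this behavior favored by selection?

Yes

Hamilton's rule: the trait is favored when the sum of r·B over every recipient exceeds the actor's cost C.
r to a full niece or nephew = 1/4 (full aunt/uncle↔niece/nephew: two paths of length 3 through the shared grandparent pair: r = 2·(1/2)^3 = 1/4).
r to a full sibling = 1/2 (full sibs share both parents — two paths of length 2: r = 2·(1/2)^2 = 1/2).
r to a double first cousin = 1/4 (double first cousins share both grandparent pairs — four paths of length 4: r = 4·(1/2)^4 = 1/4).
r to a half-sibling = 1/4 (half-sibs share one parent — one path of length 2: r = (1/2)^2 = 1/4).
Summing one r·B term per recipient: 3·0.25·0.434 + 2·0.5·0.21 + 3·0.25·0.271 + 1·0.25·0.0202 = 0.7438.
0.7438 > 0.29: the indirect benefit exceeds the cost.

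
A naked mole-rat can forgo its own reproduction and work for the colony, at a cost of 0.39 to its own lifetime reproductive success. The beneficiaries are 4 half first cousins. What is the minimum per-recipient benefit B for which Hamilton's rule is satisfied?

1.56

r to a half first cousin = 1/16 (half first cousins share one grandparent — one path of length 4: r = (1/2)^4 = 1/16).
Hamilton's rule with n recipients of equal r: n·r·B > C, so B > C/(n·r) = 0.39/(4·0.0625) = 1.56.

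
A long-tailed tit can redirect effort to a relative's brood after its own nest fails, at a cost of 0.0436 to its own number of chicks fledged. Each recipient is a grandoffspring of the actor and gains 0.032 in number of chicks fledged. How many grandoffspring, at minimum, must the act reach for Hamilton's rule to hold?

6

r to a grandoffspring = 0.25 (two parent–offspring links: r = (1/2)^2 = 1/4).
Hamilton's rule: n·r·B > C  ⇒  n > C/(r·B) = 0.0436/(0.25·0.032) = 5.45.
The smallest integer exceeding 5.45 is 6.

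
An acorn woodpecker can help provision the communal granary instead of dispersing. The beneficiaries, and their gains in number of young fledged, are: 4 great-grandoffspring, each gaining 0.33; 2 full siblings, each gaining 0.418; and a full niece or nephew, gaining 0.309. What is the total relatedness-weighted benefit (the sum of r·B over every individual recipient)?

r to a great-grandoffspring = 1/8 (three parent–offspring links: r = (1/2)^3 = 1/8).
r to a full sibling = 1/2 (full sibs share both parents — two paths of length 2: r = 2·(1/2)^2 = 1/2).
r to a full niece or nephew = 0.25 (full aunt/uncle↔niece/nephew: two paths of length 3 through the shared grandparent pair: r = 2·(1/2)^3 = 1/4).
Summing one r·B term per recipient: 4·0.125·0.33 + 2·0.5·0.418 + 1·0.25·0.309 = 0.66025.

0.66025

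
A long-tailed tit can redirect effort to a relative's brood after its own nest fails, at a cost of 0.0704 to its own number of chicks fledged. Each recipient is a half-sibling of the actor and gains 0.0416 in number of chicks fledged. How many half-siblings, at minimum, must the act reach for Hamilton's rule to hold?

7

r to a half-sibling = 1/4 (half-sibs share one parent — one path of length 2: r = (1/2)^2 = 1/4).
Hamilton's rule: n·r·B > C  ⇒  n > C/(r·B) = 0.0704/(0.25·0.0416) = 6.769.
The smallest integer exceeding 6.769 is 7.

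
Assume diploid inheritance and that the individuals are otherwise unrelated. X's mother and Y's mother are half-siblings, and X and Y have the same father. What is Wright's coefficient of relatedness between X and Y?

Relatedness sums over independent paths through distinct common ancestors.
X and Y are related in two ways: half first cousins through their mothers (r = 1/16) and half-sibs through their shared father (r = 1/4).
r = 1/16 + 1/4 = 0.3125.

0.3125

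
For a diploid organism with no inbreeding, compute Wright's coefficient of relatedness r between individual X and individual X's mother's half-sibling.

0.125

Each parent–offspring link contributes a factor of 1/2, and independent paths through distinct common ancestors add.
Half-aunt/uncle↔niece/nephew: one path of length 3: r = (1/2)^3 = 1/8.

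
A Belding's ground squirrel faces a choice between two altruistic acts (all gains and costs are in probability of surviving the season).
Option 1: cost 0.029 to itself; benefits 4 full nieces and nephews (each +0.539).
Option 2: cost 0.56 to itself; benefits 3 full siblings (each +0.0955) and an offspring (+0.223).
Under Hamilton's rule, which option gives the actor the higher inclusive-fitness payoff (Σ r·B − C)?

Option 1

Option 1: r to a full niece or nephew = 0.25.
Option 1: Σ r·B − C = (4·0.25·0.539) − 0.029 = 0.51.
Option 2: r to a full sibling = 0.5.
Option 2: r to an offspring = 0.5.
Option 2: Σ r·B − C = (3·0.5·0.0955 + 1·0.5·0.223) − 0.56 = -0.30525.
Option 1 has the higher net inclusive-fitness payoff.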